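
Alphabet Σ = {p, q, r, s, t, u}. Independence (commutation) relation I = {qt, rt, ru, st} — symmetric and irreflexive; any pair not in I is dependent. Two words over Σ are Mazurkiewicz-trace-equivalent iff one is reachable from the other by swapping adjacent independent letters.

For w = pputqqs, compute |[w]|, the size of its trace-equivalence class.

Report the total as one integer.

0(p) covers ∅
1(p) covers 0:p
2(u) covers 1:p
3(t) covers 2:u
4(q) covers 2:u
5(q) covers 4:q
6(s) covers 5:q
floor of heap: 0:p
completions by unplaced set U, small U first (add the entries for U minus each lowest piece of U):
  |U|=1: {3}:1  {6}:1
  |U|=2: {3,6}:2  {5,6}:1
  |U|=3: {3,5,6}:3  {4,5,6}:1
  |U|=4: {3,4,5,6}:4
  |U|=5: {2,3,4,5,6}:4
  start at 0(p): 4

4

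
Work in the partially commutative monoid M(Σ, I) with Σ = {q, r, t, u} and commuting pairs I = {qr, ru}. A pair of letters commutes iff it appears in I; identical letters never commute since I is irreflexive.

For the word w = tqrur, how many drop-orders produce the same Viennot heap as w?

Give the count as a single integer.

6

piece 0:t — minimal
piece 1:q rests on {0:t}
piece 2:r rests on {0:t}
piece 3:u rests on {1:q}
piece 4:r rests on {2:r}
minimal pieces: {0:t}
ways to finish when only these pieces remain (= sum over removing one remaining piece with nothing left below it):
  1 left: {3}→1  {4}→1
  2 left: {1,3}→1  {2,4}→1  {3,4}→2
  3 left: {1,3,4}→3  {2,3,4}→3
  placing 0:t first → 6 extensions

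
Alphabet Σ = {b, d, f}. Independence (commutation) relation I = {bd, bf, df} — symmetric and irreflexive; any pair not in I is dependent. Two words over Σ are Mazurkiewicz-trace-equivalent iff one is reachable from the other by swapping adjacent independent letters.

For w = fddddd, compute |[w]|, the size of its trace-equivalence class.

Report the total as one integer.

drop 0:f onto floor
drop 1:d onto floor
drop 2:d onto {1:d}
drop 3:d onto {2:d}
drop 4:d onto {3:d}
drop 5:d onto {4:d}
ground layer = {0:f, 1:d}
drop-orders for the pieces not yet dropped (sum over which currently-grounded one goes next):
  1 to go: {0} 1  {5} 1
  2 to go: {0,5} 2  {4,5} 1
  3 to go: {0,4,5} 3  {3,4,5} 1
  4 to go: {0,3,4,5} 4  {2,3,4,5} 1
  if 0:f drops first: 1 orders
  if 1:d drops first: 5 orders
heap linearizations: 6

6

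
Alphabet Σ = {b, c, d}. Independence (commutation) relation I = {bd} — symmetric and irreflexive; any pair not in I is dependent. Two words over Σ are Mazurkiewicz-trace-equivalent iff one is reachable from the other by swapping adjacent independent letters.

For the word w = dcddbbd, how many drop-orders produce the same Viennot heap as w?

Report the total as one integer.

#0=d has no predecessor
#1=c depends on [0:d]
#2=d depends on [1:c]
#3=d depends on [2:d]
#4=b depends on [1:c]
#5=b depends on [4:b]
#6=d depends on [3:d]
sources: [0:d]
N(rest) = Σ N(rest − s) over sources s of rest; N(one piece) = 1:
  size 1 → [5]=1  [6]=1
  size 2 → [3,6]=1  [4,5]=1  [5,6]=2
  size 3 → [2,3,6]=1  [3,5,6]=3  [4,5,6]=3
  size 4 → [2,3,5,6]=4  [3,4,5,6]=6
  size 5 → [2,3,4,5,6]=10
  first=0(d) contributes 10

10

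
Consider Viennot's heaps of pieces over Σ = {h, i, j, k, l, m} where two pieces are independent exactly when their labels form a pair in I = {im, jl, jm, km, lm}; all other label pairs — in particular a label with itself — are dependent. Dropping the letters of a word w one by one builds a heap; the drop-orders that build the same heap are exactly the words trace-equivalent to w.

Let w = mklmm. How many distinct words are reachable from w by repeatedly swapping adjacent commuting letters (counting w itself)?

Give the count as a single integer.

10

#0=m has no predecessor
#1=k has no predecessor
#2=l depends on [1:k]
#3=m depends on [0:m]
#4=m depends on [3:m]
sources: [0:m, 1:k]
N(rest) = Σ N(rest − s) over sources s of rest; N(one piece) = 1:
  size 1 → [2]=1  [4]=1
  size 2 → [1,2]=1  [2,4]=2  [3,4]=1
  size 3 → [0,3,4]=1  [1,2,4]=3  [2,3,4]=3
  first=0(m) contributes 6
  first=1(k) contributes 4
|[w]| = 10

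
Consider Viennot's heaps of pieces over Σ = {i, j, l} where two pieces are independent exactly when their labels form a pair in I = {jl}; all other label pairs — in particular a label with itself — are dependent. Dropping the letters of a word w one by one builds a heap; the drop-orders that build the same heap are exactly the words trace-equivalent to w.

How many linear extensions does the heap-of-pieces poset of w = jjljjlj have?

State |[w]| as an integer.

21

drop 0:j onto floor
drop 1:j onto {0:j}
drop 2:l onto floor
drop 3:j onto {1:j}
drop 4:j onto {3:j}
drop 5:l onto {2:l}
drop 6:j onto {4:j}
ground layer = {0:j, 2:l}
drop-orders for the pieces not yet dropped (sum over which currently-grounded one goes next):
  1 to go: {5} 1  {6} 1
  2 to go: {2,5} 1  {4,6} 1  {5,6} 2
  3 to go: {2,5,6} 3  {3,4,6} 1  {4,5,6} 3
  4 to go: {1,3,4,6} 1  {2,4,5,6} 6  {3,4,5,6} 4
  5 to go: {0,1,3,4,6} 1  {1,3,4,5,6} 5  {2,3,4,5,6} 10
  if 0:j drops first: 15 orders
  if 2:l drops first: 6 orders
heap linearizations: 21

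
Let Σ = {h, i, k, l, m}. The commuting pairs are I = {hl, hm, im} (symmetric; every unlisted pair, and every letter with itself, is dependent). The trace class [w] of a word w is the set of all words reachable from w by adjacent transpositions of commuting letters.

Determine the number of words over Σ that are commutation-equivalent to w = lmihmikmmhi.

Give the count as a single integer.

0(l) covers ∅
1(m) covers 0:l
2(i) covers 0:l
3(h) covers 2:i
4(m) covers 1:m
5(i) covers 3:h
6(k) covers 4:m, 5:i
7(m) covers 6:k
8(m) covers 7:m
9(h) covers 6:k
10(i) covers 9:h
floor of heap: 0:l
completions by unplaced set U, small U first (add the entries for U minus each lowest piece of U):
  |U|=1: {8}:1  {10}:1
  |U|=2: {7,8}:1  {8,10}:2  {9,10}:1
  |U|=3: {7,8,10}:3  {8,9,10}:3
  |U|=4: {7,8,9,10}:6
  |U|=5: {6,7,8,9,10}:6
  |U|=6: {4,6,7,8,9,10}:6  {5,6,7,8,9,10}:6
  |U|=7: {1,4,6,7,8,9,10}:6  {3,5,6,7,8,9,10}:6  {4,5,6,7,8,9,10}:12
  |U|=8: {1,4,5,6,7,8,9,10}:18  {2,3,5,6,7,8,9,10}:6  {3,4,5,6,7,8,9,10}:18
  |U|=9: {1,3,4,5,6,7,8,9,10}:36  {2,3,4,5,6,7,8,9,10}:24
  start at 0(l): 60

60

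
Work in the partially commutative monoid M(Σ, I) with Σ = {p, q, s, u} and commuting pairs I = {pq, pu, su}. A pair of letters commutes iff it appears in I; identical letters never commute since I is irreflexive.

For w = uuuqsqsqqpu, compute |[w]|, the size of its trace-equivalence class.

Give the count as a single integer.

4

0(u) covers ∅
1(u) covers 0:u
2(u) covers 1:u
3(q) covers 2:u
4(s) covers 3:q
5(q) covers 4:s
6(s) covers 5:q
7(q) covers 6:s
8(q) covers 7:q
9(p) covers 6:s
10(u) covers 8:q
floor of heap: 0:u
completions by unplaced set U, small U first (add the entries for U minus each lowest piece of U):
  |U|=1: {9}:1  {10}:1
  |U|=2: {8,10}:1  {9,10}:2
  |U|=3: {7,8,10}:1  {8,9,10}:3
  |U|=4: {7,8,9,10}:4
  |U|=5: {6,7,8,9,10}:4
  |U|=6: {5,6,7,8,9,10}:4
  |U|=7: {4,5,6,7,8,9,10}:4
  |U|=8: {3,4,5,6,7,8,9,10}:4
  |U|=9: {2,3,4,5,6,7,8,9,10}:4
  start at 0(u): 4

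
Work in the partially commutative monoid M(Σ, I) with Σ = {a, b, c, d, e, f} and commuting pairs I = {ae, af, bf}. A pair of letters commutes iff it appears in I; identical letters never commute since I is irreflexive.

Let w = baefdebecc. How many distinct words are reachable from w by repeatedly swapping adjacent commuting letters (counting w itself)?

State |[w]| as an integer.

0(b) covers ∅
1(a) covers 0:b
2(e) covers 0:b
3(f) covers 2:e
4(d) covers 1:a, 3:f
5(e) covers 4:d
6(b) covers 5:e
7(e) covers 6:b
8(c) covers 7:e
9(c) covers 8:c
floor of heap: 0:b
completions by unplaced set U, small U first (add the entries for U minus each lowest piece of U):
  |U|=1: {9}:1
  |U|=2: {8,9}:1
  |U|=3: {7,8,9}:1
  |U|=4: {6,7,8,9}:1
  |U|=5: {5,6,7,8,9}:1
  |U|=6: {4,5,6,7,8,9}:1
  |U|=7: {1,4,5,6,7,8,9}:1  {3,4,5,6,7,8,9}:1
  |U|=8: {1,3,4,5,6,7,8,9}:2  {2,3,4,5,6,7,8,9}:1
  start at 0(b): 3

3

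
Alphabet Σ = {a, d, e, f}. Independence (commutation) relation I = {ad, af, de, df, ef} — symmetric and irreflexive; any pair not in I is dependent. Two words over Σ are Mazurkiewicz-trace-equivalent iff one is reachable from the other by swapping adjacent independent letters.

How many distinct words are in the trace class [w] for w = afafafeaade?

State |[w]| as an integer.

#0=a has no predecessor
#1=f has no predecessor
#2=a depends on [0:a]
#3=f depends on [1:f]
#4=a depends on [2:a]
#5=f depends on [3:f]
#6=e depends on [4:a]
#7=a depends on [6:e]
#8=a depends on [7:a]
#9=d has no predecessor
#10=e depends on [8:a]
sources: [0:a, 1:f, 9:d]
N(rest) = Σ N(rest − s) over sources s of rest; N(one piece) = 1:
  size 1 → [5]=1  [9]=1  [10]=1
  size 2 → [3,5]=1  [5,9]=2  [5,10]=2  [8,10]=1  [9,10]=2
  size 3 → [1,3,5]=1  [3,5,9]=3  [3,5,10]=3  [5,8,10]=3  [5,9,10]=6  [7,8,10]=1  [8,9,10]=3
  size 4 → [1,3,5,9]=4  [1,3,5,10]=4  [3,5,8,10]=6  [3,5,9,10]=12  [5,7,8,10]=4  [5,8,9,10]=12  [6,7,8,10]=1  [7,8,9,10]=4
  size 5 → [1,3,5,8,10]=10  [1,3,5,9,10]=20  [3,5,7,8,10]=10  [3,5,8,9,10]=30  [4,6,7,8,10]=1  [5,6,7,8,10]=5  [5,7,8,9,10]=20  [6,7,8,9,10]=5
  size 6 → [1,3,5,7,8,10]=20  [1,3,5,8,9,10]=60  [2,4,6,7,8,10]=1  [3,5,6,7,8,10]=15  [3,5,7,8,9,10]=60  [4,5,6,7,8,10]=6  [4,6,7,8,9,10]=6  [5,6,7,8,9,10]=30
  size 7 → [0,2,4,6,7,8,10]=1  [1,3,5,6,7,8,10]=35  [1,3,5,7,8,9,10]=140  [2,4,5,6,7,8,10]=7  [2,4,6,7,8,9,10]=7  [3,4,5,6,7,8,10]=21  [3,5,6,7,8,9,10]=105  [4,5,6,7,8,9,10]=42
  size 8 → [0,2,4,5,6,7,8,10]=8  [0,2,4,6,7,8,9,10]=8  [1,3,4,5,6,7,8,10]=56  [1,3,5,6,7,8,9,10]=280  [2,3,4,5,6,7,8,10]=28  [2,4,5,6,7,8,9,10]=56  [3,4,5,6,7,8,9,10]=168
  size 9 → [0,2,3,4,5,6,7,8,10]=36  [0,2,4,5,6,7,8,9,10]=72  [1,2,3,4,5,6,7,8,10]=84  [1,3,4,5,6,7,8,9,10]=504  [2,3,4,5,6,7,8,9,10]=252
  first=0(a) contributes 840
  first=1(f) contributes 360
  first=9(d) contributes 120
|[w]| = 1320

1320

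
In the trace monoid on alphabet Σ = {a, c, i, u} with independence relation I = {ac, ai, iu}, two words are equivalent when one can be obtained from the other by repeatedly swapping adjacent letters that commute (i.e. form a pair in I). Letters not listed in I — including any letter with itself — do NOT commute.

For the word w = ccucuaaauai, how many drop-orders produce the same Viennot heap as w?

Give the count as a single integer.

drop 0:c onto floor
drop 1:c onto {0:c}
drop 2:u onto {1:c}
drop 3:c onto {2:u}
drop 4:u onto {3:c}
drop 5:a onto {4:u}
drop 6:a onto {5:a}
drop 7:a onto {6:a}
drop 8:u onto {7:a}
drop 9:a onto {8:u}
drop 10:i onto {3:c}
ground layer = {0:c}
drop-orders for the pieces not yet dropped (sum over which currently-grounded one goes next):
  1 to go: {9} 1  {10} 1
  2 to go: {8,9} 1  {9,10} 2
  3 to go: {7,8,9} 1  {8,9,10} 3
  4 to go: {6,7,8,9} 1  {7,8,9,10} 4
  5 to go: {5,6,7,8,9} 1  {6,7,8,9,10} 5
  6 to go: {4,5,6,7,8,9} 1  {5,6,7,8,9,10} 6
  7 to go: {4,5,6,7,8,9,10} 7
  8 to go: {3,4,5,6,7,8,9,10} 7
  9 to go: {2,3,4,5,6,7,8,9,10} 7
  if 0:c drops first: 7 orders

7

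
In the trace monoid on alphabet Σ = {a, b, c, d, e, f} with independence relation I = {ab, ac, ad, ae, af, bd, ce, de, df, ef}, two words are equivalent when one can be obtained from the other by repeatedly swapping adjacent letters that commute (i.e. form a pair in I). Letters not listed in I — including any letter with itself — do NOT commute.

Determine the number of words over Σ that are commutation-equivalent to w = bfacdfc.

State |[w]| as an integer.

0(b) covers ∅
1(f) covers 0:b
2(a) covers ∅
3(c) covers 1:f
4(d) covers 3:c
5(f) covers 3:c
6(c) covers 4:d, 5:f
floor of heap: 0:b, 2:a
completions by unplaced set U, small U first (add the entries for U minus each lowest piece of U):
  |U|=1: {2}:1  {6}:1
  |U|=2: {2,6}:2  {4,6}:1  {5,6}:1
  |U|=3: {2,4,6}:3  {2,5,6}:3  {4,5,6}:2
  |U|=4: {2,4,5,6}:8  {3,4,5,6}:2
  |U|=5: {1,3,4,5,6}:2  {2,3,4,5,6}:10
  start at 0(b): 12
  start at 2(a): 2
sum over floor = 14

14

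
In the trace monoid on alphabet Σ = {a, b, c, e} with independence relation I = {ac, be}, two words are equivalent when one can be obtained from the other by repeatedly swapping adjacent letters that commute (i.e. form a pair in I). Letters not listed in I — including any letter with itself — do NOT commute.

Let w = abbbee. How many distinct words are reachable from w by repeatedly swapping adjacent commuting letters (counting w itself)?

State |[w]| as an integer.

10

piece 0:a — minimal
piece 1:b rests on {0:a}
piece 2:b rests on {1:b}
piece 3:b rests on {2:b}
piece 4:e rests on {0:a}
piece 5:e rests on {4:e}
minimal pieces: {0:a}
ways to finish when only these pieces remain (= sum over removing one remaining piece with nothing left below it):
  1 left: {3}→1  {5}→1
  2 left: {2,3}→1  {3,5}→2  {4,5}→1
  3 left: {1,2,3}→1  {2,3,5}→3  {3,4,5}→3
  4 left: {1,2,3,5}→4  {2,3,4,5}→6
  placing 0:a first → 10 extensions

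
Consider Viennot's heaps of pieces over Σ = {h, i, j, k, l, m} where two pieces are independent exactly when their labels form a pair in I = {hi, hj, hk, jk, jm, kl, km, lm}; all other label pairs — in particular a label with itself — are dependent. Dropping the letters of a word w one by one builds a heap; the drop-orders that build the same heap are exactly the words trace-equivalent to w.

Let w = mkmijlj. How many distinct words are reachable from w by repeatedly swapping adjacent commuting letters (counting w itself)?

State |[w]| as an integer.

drop 0:m onto floor
drop 1:k onto floor
drop 2:m onto {0:m}
drop 3:i onto {1:k, 2:m}
drop 4:j onto {3:i}
drop 5:l onto {4:j}
drop 6:j onto {5:l}
ground layer = {0:m, 1:k}
drop-orders for the pieces not yet dropped (sum over which currently-grounded one goes next):
  1 to go: {6} 1
  2 to go: {5,6} 1
  3 to go: {4,5,6} 1
  4 to go: {3,4,5,6} 1
  5 to go: {1,3,4,5,6} 1  {2,3,4,5,6} 1
  if 0:m drops first: 2 orders
  if 1:k drops first: 1 orders
heap linearizations: 3

3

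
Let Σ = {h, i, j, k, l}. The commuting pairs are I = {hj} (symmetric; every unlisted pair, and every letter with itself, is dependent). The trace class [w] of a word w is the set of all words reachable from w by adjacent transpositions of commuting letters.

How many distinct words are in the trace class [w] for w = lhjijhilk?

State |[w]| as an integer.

4

0(l) covers ∅
1(h) covers 0:l
2(j) covers 0:l
3(i) covers 1:h, 2:j
4(j) covers 3:i
5(h) covers 3:i
6(i) covers 4:j, 5:h
7(l) covers 6:i
8(k) covers 7:l
floor of heap: 0:l
completions by unplaced set U, small U first (add the entries for U minus each lowest piece of U):
  |U|=1: {8}:1
  |U|=2: {7,8}:1
  |U|=3: {6,7,8}:1
  |U|=4: {4,6,7,8}:1  {5,6,7,8}:1
  |U|=5: {4,5,6,7,8}:2
  |U|=6: {3,4,5,6,7,8}:2
  |U|=7: {1,3,4,5,6,7,8}:2  {2,3,4,5,6,7,8}:2
  start at 0(l): 4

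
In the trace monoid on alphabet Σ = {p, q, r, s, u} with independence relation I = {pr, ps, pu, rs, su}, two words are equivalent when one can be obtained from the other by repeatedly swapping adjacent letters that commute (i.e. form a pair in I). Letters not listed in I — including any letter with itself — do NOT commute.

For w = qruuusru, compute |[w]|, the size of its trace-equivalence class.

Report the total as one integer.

7

#0=q has no predecessor
#1=r depends on [0:q]
#2=u depends on [1:r]
#3=u depends on [2:u]
#4=u depends on [3:u]
#5=s depends on [0:q]
#6=r depends on [4:u]
#7=u depends on [6:r]
sources: [0:q]
N(rest) = Σ N(rest − s) over sources s of rest; N(one piece) = 1:
  size 1 → [5]=1  [7]=1
  size 2 → [5,7]=2  [6,7]=1
  size 3 → [4,6,7]=1  [5,6,7]=3
  size 4 → [3,4,6,7]=1  [4,5,6,7]=4
  size 5 → [2,3,4,6,7]=1  [3,4,5,6,7]=5
  size 6 → [1,2,3,4,6,7]=1  [2,3,4,5,6,7]=6
  first=0(q) contributes 7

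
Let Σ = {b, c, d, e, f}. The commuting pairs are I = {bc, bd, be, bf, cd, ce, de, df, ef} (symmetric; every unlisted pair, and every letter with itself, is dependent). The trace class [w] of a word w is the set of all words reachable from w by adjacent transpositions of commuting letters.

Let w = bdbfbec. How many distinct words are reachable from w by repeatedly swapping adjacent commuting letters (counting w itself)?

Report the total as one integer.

420

0(b) covers ∅
1(d) covers ∅
2(b) covers 0:b
3(f) covers ∅
4(b) covers 2:b
5(e) covers ∅
6(c) covers 3:f
floor of heap: 0:b, 1:d, 3:f, 5:e
completions by unplaced set U, small U first (add the entries for U minus each lowest piece of U):
  |U|=1: {1}:1  {4}:1  {5}:1  {6}:1
  |U|=2: {1,4}:2  {1,5}:2  {1,6}:2  {2,4}:1  {3,6}:1  {4,5}:2  {4,6}:2  {5,6}:2
  |U|=3: {0,2,4}:1  {1,2,4}:3  {1,3,6}:3  {1,4,5}:6  {1,4,6}:6  {1,5,6}:6  {2,4,5}:3  {2,4,6}:3  {3,4,6}:3  {3,5,6}:3  {4,5,6}:6
  |U|=4: {0,1,2,4}:4  {0,2,4,5}:4  {0,2,4,6}:4  {1,2,4,5}:12  {1,2,4,6}:12  {1,3,4,6}:12  {1,3,5,6}:12  {1,4,5,6}:24  {2,3,4,6}:6  {2,4,5,6}:12  {3,4,5,6}:12
  |U|=5: {0,1,2,4,5}:20  {0,1,2,4,6}:20  {0,2,3,4,6}:10  {0,2,4,5,6}:20  {1,2,3,4,6}:30  {1,2,4,5,6}:60  {1,3,4,5,6}:60  {2,3,4,5,6}:30
  start at 0(b): 180
  start at 1(d): 60
  start at 3(f): 120
  start at 5(e): 60
sum over floor = 420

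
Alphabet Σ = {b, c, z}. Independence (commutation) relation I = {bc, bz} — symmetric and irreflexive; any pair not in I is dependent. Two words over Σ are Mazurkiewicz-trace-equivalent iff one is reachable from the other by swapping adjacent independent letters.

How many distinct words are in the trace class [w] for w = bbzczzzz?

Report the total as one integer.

28

piece 0:b — minimal
piece 1:b rests on {0:b}
piece 2:z — minimal
piece 3:c rests on {2:z}
piece 4:z rests on {3:c}
piece 5:z rests on {4:z}
piece 6:z rests on {5:z}
piece 7:z rests on {6:z}
minimal pieces: {0:b, 2:z}
ways to finish when only these pieces remain (= sum over removing one remaining piece with nothing left below it):
  1 left: {1}→1  {7}→1
  2 left: {0,1}→1  {1,7}→2  {6,7}→1
  3 left: {0,1,7}→3  {1,6,7}→3  {5,6,7}→1
  4 left: {0,1,6,7}→6  {1,5,6,7}→4  {4,5,6,7}→1
  5 left: {0,1,5,6,7}→10  {1,4,5,6,7}→5  {3,4,5,6,7}→1
  6 left: {0,1,4,5,6,7}→15  {1,3,4,5,6,7}→6  {2,3,4,5,6,7}→1
  placing 0:b first → 7 extensions
  placing 2:z first → 21 extensions
total linear extensions = 28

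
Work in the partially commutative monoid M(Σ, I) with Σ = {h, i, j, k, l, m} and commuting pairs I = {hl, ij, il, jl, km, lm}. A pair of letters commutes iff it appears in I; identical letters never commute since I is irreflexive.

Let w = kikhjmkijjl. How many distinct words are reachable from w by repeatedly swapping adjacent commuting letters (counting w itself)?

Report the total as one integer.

27

0(k) covers ∅
1(i) covers 0:k
2(k) covers 1:i
3(h) covers 2:k
4(j) covers 3:h
5(m) covers 4:j
6(k) covers 4:j
7(i) covers 5:m, 6:k
8(j) covers 5:m, 6:k
9(j) covers 8:j
10(l) covers 6:k
floor of heap: 0:k
completions by unplaced set U, small U first (add the entries for U minus each lowest piece of U):
  |U|=1: {7}:1  {9}:1  {10}:1
  |U|=2: {7,9}:2  {7,10}:2  {8,9}:1  {9,10}:2
  |U|=3: {7,8,9}:3  {7,9,10}:6  {8,9,10}:3
  |U|=4: {5,7,8,9}:3  {7,8,9,10}:12
  |U|=5: {5,7,8,9,10}:15  {6,7,8,9,10}:12
  |U|=6: {5,6,7,8,9,10}:27
  |U|=7: {4,5,6,7,8,9,10}:27
  |U|=8: {3,4,5,6,7,8,9,10}:27
  |U|=9: {2,3,4,5,6,7,8,9,10}:27
  start at 0(k): 27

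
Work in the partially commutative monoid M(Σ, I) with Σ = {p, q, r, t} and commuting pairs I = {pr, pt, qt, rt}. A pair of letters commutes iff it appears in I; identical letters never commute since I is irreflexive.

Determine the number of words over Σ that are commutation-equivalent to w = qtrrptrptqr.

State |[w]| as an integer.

1650

piece 0:q — minimal
piece 1:t — minimal
piece 2:r rests on {0:q}
piece 3:r rests on {2:r}
piece 4:p rests on {0:q}
piece 5:t rests on {1:t}
piece 6:r rests on {3:r}
piece 7:p rests on {4:p}
piece 8:t rests on {5:t}
piece 9:q rests on {6:r, 7:p}
piece 10:r rests on {9:q}
minimal pieces: {0:q, 1:t}
ways to finish when only these pieces remain (= sum over removing one remaining piece with nothing left below it):
  1 left: {8}→1  {10}→1
  2 left: {5,8}→1  {8,10}→2  {9,10}→1
  3 left: {1,5,8}→1  {5,8,10}→3  {6,9,10}→1  {7,9,10}→1  {8,9,10}→3
  4 left: {1,5,8,10}→4  {3,6,9,10}→1  {4,7,9,10}→1  {5,8,9,10}→6  {6,7,9,10}→2  {6,8,9,10}→4  {7,8,9,10}→4
  5 left: {1,5,8,9,10}→10  {2,3,6,9,10}→1  {3,6,7,9,10}→3  {3,6,8,9,10}→5  {4,6,7,9,10}→3  {4,7,8,9,10}→5  {5,6,8,9,10}→10  {5,7,8,9,10}→10  {6,7,8,9,10}→10
  6 left: {1,5,6,8,9,10}→20  {1,5,7,8,9,10}→20  {2,3,6,7,9,10}→4  {2,3,6,8,9,10}→6  {3,4,6,7,9,10}→6  {3,5,6,8,9,10}→15  {3,6,7,8,9,10}→18  {4,5,7,8,9,10}→15  {4,6,7,8,9,10}→18  {5,6,7,8,9,10}→30
  7 left: {1,3,5,6,8,9,10}→35  {1,4,5,7,8,9,10}→35  {1,5,6,7,8,9,10}→70  {2,3,4,6,7,9,10}→10  {2,3,5,6,8,9,10}→21  {2,3,6,7,8,9,10}→28  {3,4,6,7,8,9,10}→42  {3,5,6,7,8,9,10}→63  {4,5,6,7,8,9,10}→63
  8 left: {0,2,3,4,6,7,9,10}→10  {1,2,3,5,6,8,9,10}→56  {1,3,5,6,7,8,9,10}→168  {1,4,5,6,7,8,9,10}→168  {2,3,4,6,7,8,9,10}→80  {2,3,5,6,7,8,9,10}→112  {3,4,5,6,7,8,9,10}→168
  9 left: {0,2,3,4,6,7,8,9,10}→90  {1,2,3,5,6,7,8,9,10}→336  {1,3,4,5,6,7,8,9,10}→504  {2,3,4,5,6,7,8,9,10}→360
  placing 0:q first → 1200 extensions
  placing 1:t first → 450 extensions
total linear extensions = 1650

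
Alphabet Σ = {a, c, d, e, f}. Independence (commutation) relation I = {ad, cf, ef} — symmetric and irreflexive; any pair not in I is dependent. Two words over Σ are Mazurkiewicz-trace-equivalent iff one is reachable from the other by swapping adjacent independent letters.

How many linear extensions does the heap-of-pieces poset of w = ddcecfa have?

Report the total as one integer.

drop 0:d onto floor
drop 1:d onto {0:d}
drop 2:c onto {1:d}
drop 3:e onto {2:c}
drop 4:c onto {3:e}
drop 5:f onto {1:d}
drop 6:a onto {4:c, 5:f}
ground layer = {0:d}
drop-orders for the pieces not yet dropped (sum over which currently-grounded one goes next):
  1 to go: {6} 1
  2 to go: {4,6} 1  {5,6} 1
  3 to go: {3,4,6} 1  {4,5,6} 2
  4 to go: {2,3,4,6} 1  {3,4,5,6} 3
  5 to go: {2,3,4,5,6} 4
  if 0:d drops first: 4 orders

4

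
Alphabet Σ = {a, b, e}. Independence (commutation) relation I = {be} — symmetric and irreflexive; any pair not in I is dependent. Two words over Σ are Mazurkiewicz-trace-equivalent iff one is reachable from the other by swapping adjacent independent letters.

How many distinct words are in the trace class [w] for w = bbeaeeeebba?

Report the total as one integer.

45

#0=b has no predecessor
#1=b depends on [0:b]
#2=e has no predecessor
#3=a depends on [1:b, 2:e]
#4=e depends on [3:a]
#5=e depends on [4:e]
#6=e depends on [5:e]
#7=e depends on [6:e]
#8=b depends on [3:a]
#9=b depends on [8:b]
#10=a depends on [7:e, 9:b]
sources: [0:b, 2:e]
N(rest) = Σ N(rest − s) over sources s of rest; N(one piece) = 1:
  size 1 → [10]=1
  size 2 → [7,10]=1  [9,10]=1
  size 3 → [6,7,10]=1  [7,9,10]=2  [8,9,10]=1
  size 4 → [5,6,7,10]=1  [6,7,9,10]=3  [7,8,9,10]=3
  size 5 → [4,5,6,7,10]=1  [5,6,7,9,10]=4  [6,7,8,9,10]=6
  size 6 → [4,5,6,7,9,10]=5  [5,6,7,8,9,10]=10
  size 7 → [4,5,6,7,8,9,10]=15
  size 8 → [3,4,5,6,7,8,9,10]=15
  size 9 → [1,3,4,5,6,7,8,9,10]=15  [2,3,4,5,6,7,8,9,10]=15
  first=0(b) contributes 30
  first=2(e) contributes 15
|[w]| = 45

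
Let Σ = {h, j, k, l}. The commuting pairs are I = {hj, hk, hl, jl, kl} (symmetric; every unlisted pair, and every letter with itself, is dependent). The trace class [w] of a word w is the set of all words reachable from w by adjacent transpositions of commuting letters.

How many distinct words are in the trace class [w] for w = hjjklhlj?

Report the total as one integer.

420

piece 0:h — minimal
piece 1:j — minimal
piece 2:j rests on {1:j}
piece 3:k rests on {2:j}
piece 4:l — minimal
piece 5:h rests on {0:h}
piece 6:l rests on {4:l}
piece 7:j rests on {3:k}
minimal pieces: {0:h, 1:j, 4:l}
ways to finish when only these pieces remain (= sum over removing one remaining piece with nothing left below it):
  1 left: {5}→1  {6}→1  {7}→1
  2 left: {0,5}→1  {3,7}→1  {4,6}→1  {5,6}→2  {5,7}→2  {6,7}→2
  3 left: {0,5,6}→3  {0,5,7}→3  {2,3,7}→1  {3,5,7}→3  {3,6,7}→3  {4,5,6}→3  {4,6,7}→3  {5,6,7}→6
  4 left: {0,3,5,7}→6  {0,4,5,6}→6  {0,5,6,7}→12  {1,2,3,7}→1  {2,3,5,7}→4  {2,3,6,7}→4  {3,4,6,7}→6  {3,5,6,7}→12  {4,5,6,7}→12
  5 left: {0,2,3,5,7}→10  {0,3,5,6,7}→30  {0,4,5,6,7}→30  {1,2,3,5,7}→5  {1,2,3,6,7}→5  {2,3,4,6,7}→10  {2,3,5,6,7}→20  {3,4,5,6,7}→30
  6 left: {0,1,2,3,5,7}→15  {0,2,3,5,6,7}→60  {0,3,4,5,6,7}→90  {1,2,3,4,6,7}→15  {1,2,3,5,6,7}→30  {2,3,4,5,6,7}→60
  placing 0:h first → 105 extensions
  placing 1:j first → 210 extensions
  placing 4:l first → 105 extensions
total linear extensions = 420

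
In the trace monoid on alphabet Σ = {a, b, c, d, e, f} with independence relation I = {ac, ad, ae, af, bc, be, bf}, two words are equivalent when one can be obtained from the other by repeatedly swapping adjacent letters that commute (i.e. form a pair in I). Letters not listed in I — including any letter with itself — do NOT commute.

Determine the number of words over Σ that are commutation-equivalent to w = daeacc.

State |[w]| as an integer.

piece 0:d — minimal
piece 1:a — minimal
piece 2:e rests on {0:d}
piece 3:a rests on {1:a}
piece 4:c rests on {2:e}
piece 5:c rests on {4:c}
minimal pieces: {0:d, 1:a}
ways to finish when only these pieces remain (= sum over removing one remaining piece with nothing left below it):
  1 left: {3}→1  {5}→1
  2 left: {1,3}→1  {3,5}→2  {4,5}→1
  3 left: {1,3,5}→3  {2,4,5}→1  {3,4,5}→3
  4 left: {0,2,4,5}→1  {1,3,4,5}→6  {2,3,4,5}→4
  placing 0:d first → 10 extensions
  placing 1:a first → 5 extensions
total linear extensions = 15

15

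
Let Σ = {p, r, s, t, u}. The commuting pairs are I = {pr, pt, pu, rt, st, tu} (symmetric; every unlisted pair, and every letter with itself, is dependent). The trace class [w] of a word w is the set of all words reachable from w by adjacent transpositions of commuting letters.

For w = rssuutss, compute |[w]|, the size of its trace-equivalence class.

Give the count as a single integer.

8

drop 0:r onto floor
drop 1:s onto {0:r}
drop 2:s onto {1:s}
drop 3:u onto {2:s}
drop 4:u onto {3:u}
drop 5:t onto floor
drop 6:s onto {4:u}
drop 7:s onto {6:s}
ground layer = {0:r, 5:t}
drop-orders for the pieces not yet dropped (sum over which currently-grounded one goes next):
  1 to go: {5} 1  {7} 1
  2 to go: {5,7} 2  {6,7} 1
  3 to go: {4,6,7} 1  {5,6,7} 3
  4 to go: {3,4,6,7} 1  {4,5,6,7} 4
  5 to go: {2,3,4,6,7} 1  {3,4,5,6,7} 5
  6 to go: {1,2,3,4,6,7} 1  {2,3,4,5,6,7} 6
  if 0:r drops first: 7 orders
  if 5:t drops first: 1 orders
heap linearizations: 8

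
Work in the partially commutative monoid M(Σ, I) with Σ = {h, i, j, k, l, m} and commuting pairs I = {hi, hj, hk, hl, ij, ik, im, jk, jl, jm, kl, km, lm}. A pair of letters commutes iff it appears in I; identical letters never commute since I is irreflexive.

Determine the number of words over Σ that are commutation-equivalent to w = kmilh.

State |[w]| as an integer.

30

drop 0:k onto floor
drop 1:m onto floor
drop 2:i onto floor
drop 3:l onto {2:i}
drop 4:h onto {1:m}
ground layer = {0:k, 1:m, 2:i}
drop-orders for the pieces not yet dropped (sum over which currently-grounded one goes next):
  1 to go: {0} 1  {3} 1  {4} 1
  2 to go: {0,3} 2  {0,4} 2  {1,4} 1  {2,3} 1  {3,4} 2
  3 to go: {0,1,4} 3  {0,2,3} 3  {0,3,4} 6  {1,3,4} 3  {2,3,4} 3
  if 0:k drops first: 6 orders
  if 1:m drops first: 12 orders
  if 2:i drops first: 12 orders
heap linearizations: 30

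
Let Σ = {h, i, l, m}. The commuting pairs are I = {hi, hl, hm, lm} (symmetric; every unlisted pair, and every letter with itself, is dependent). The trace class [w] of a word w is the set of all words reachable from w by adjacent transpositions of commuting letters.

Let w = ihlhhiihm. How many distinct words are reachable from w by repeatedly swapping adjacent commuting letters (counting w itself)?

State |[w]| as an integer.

126

0(i) covers ∅
1(h) covers ∅
2(l) covers 0:i
3(h) covers 1:h
4(h) covers 3:h
5(i) covers 2:l
6(i) covers 5:i
7(h) covers 4:h
8(m) covers 6:i
floor of heap: 0:i, 1:h
completions by unplaced set U, small U first (add the entries for U minus each lowest piece of U):
  |U|=1: {7}:1  {8}:1
  |U|=2: {4,7}:1  {6,8}:1  {7,8}:2
  |U|=3: {3,4,7}:1  {4,7,8}:3  {5,6,8}:1  {6,7,8}:3
  |U|=4: {1,3,4,7}:1  {2,5,6,8}:1  {3,4,7,8}:4  {4,6,7,8}:6  {5,6,7,8}:4
  |U|=5: {0,2,5,6,8}:1  {1,3,4,7,8}:5  {2,5,6,7,8}:5  {3,4,6,7,8}:10  {4,5,6,7,8}:10
  |U|=6: {0,2,5,6,7,8}:6  {1,3,4,6,7,8}:15  {2,4,5,6,7,8}:15  {3,4,5,6,7,8}:20
  |U|=7: {0,2,4,5,6,7,8}:21  {1,3,4,5,6,7,8}:35  {2,3,4,5,6,7,8}:35
  start at 0(i): 70
  start at 1(h): 56
sum over floor = 126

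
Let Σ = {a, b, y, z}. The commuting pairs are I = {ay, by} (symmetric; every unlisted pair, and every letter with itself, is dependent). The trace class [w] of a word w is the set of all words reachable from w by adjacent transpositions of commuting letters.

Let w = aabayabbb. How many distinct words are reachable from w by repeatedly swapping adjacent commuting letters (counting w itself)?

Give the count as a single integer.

9

piece 0:a — minimal
piece 1:a rests on {0:a}
piece 2:b rests on {1:a}
piece 3:a rests on {2:b}
piece 4:y — minimal
piece 5:a rests on {3:a}
piece 6:b rests on {5:a}
piece 7:b rests on {6:b}
piece 8:b rests on {7:b}
minimal pieces: {0:a, 4:y}
ways to finish when only these pieces remain (= sum over removing one remaining piece with nothing left below it):
  1 left: {4}→1  {8}→1
  2 left: {4,8}→2  {7,8}→1
  3 left: {4,7,8}→3  {6,7,8}→1
  4 left: {4,6,7,8}→4  {5,6,7,8}→1
  5 left: {3,5,6,7,8}→1  {4,5,6,7,8}→5
  6 left: {2,3,5,6,7,8}→1  {3,4,5,6,7,8}→6
  7 left: {1,2,3,5,6,7,8}→1  {2,3,4,5,6,7,8}→7
  placing 0:a first → 8 extensions
  placing 4:y first → 1 extensions
total linear extensions = 9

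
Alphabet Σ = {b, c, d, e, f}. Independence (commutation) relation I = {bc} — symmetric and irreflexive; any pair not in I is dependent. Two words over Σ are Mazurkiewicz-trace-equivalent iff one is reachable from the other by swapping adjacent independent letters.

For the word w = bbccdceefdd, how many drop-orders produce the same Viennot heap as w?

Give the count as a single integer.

#0=b has no predecessor
#1=b depends on [0:b]
#2=c has no predecessor
#3=c depends on [2:c]
#4=d depends on [1:b, 3:c]
#5=c depends on [4:d]
#6=e depends on [5:c]
#7=e depends on [6:e]
#8=f depends on [7:e]
#9=d depends on [8:f]
#10=d depends on [9:d]
sources: [0:b, 2:c]
N(rest) = Σ N(rest − s) over sources s of rest; N(one piece) = 1:
  size 1 → [10]=1
  size 2 → [9,10]=1
  size 3 → [8,9,10]=1
  size 4 → [7,8,9,10]=1
  size 5 → [6,7,8,9,10]=1
  size 6 → [5,6,7,8,9,10]=1
  size 7 → [4,5,6,7,8,9,10]=1
  size 8 → [1,4,5,6,7,8,9,10]=1  [3,4,5,6,7,8,9,10]=1
  size 9 → [0,1,4,5,6,7,8,9,10]=1  [1,3,4,5,6,7,8,9,10]=2  [2,3,4,5,6,7,8,9,10]=1
  first=0(b) contributes 3
  first=2(c) contributes 3
|[w]| = 6

6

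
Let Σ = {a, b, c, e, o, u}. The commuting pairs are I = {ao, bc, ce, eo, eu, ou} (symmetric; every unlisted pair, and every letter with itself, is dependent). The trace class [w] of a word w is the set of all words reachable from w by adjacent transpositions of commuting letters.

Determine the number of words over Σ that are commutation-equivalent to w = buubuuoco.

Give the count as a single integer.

#0=b has no predecessor
#1=u depends on [0:b]
#2=u depends on [1:u]
#3=b depends on [2:u]
#4=u depends on [3:b]
#5=u depends on [4:u]
#6=o depends on [3:b]
#7=c depends on [5:u, 6:o]
#8=o depends on [7:c]
sources: [0:b]
N(rest) = Σ N(rest − s) over sources s of rest; N(one piece) = 1:
  size 1 → [8]=1
  size 2 → [7,8]=1
  size 3 → [5,7,8]=1  [6,7,8]=1
  size 4 → [4,5,7,8]=1  [5,6,7,8]=2
  size 5 → [4,5,6,7,8]=3
  size 6 → [3,4,5,6,7,8]=3
  size 7 → [2,3,4,5,6,7,8]=3
  first=0(b) contributes 3

3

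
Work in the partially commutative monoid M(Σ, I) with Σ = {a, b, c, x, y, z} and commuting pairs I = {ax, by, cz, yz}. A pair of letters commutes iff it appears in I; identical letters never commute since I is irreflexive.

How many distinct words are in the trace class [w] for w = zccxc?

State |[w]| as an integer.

#0=z has no predecessor
#1=c has no predecessor
#2=c depends on [1:c]
#3=x depends on [0:z, 2:c]
#4=c depends on [3:x]
sources: [0:z, 1:c]
N(rest) = Σ N(rest − s) over sources s of rest; N(one piece) = 1:
  size 1 → [4]=1
  size 2 → [3,4]=1
  size 3 → [0,3,4]=1  [2,3,4]=1
  first=0(z) contributes 1
  first=1(c) contributes 2
|[w]| = 3

3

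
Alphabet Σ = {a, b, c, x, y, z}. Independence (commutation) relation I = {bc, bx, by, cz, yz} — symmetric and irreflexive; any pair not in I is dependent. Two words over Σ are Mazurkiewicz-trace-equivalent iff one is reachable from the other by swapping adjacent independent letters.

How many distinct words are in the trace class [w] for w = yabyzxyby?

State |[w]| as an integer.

0(y) covers ∅
1(a) covers 0:y
2(b) covers 1:a
3(y) covers 1:a
4(z) covers 2:b
5(x) covers 3:y, 4:z
6(y) covers 5:x
7(b) covers 4:z
8(y) covers 6:y
floor of heap: 0:y
completions by unplaced set U, small U first (add the entries for U minus each lowest piece of U):
  |U|=1: {7}:1  {8}:1
  |U|=2: {6,8}:1  {7,8}:2
  |U|=3: {5,6,8}:1  {6,7,8}:3
  |U|=4: {3,5,6,8}:1  {5,6,7,8}:4
  |U|=5: {3,5,6,7,8}:5  {4,5,6,7,8}:4
  |U|=6: {2,4,5,6,7,8}:4  {3,4,5,6,7,8}:9
  |U|=7: {2,3,4,5,6,7,8}:13
  start at 0(y): 13

13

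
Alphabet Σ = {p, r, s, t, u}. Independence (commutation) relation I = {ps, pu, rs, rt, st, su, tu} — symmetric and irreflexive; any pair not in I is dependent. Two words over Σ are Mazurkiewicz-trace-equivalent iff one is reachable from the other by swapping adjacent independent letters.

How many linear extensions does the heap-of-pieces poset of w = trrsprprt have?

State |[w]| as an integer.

54

piece 0:t — minimal
piece 1:r — minimal
piece 2:r rests on {1:r}
piece 3:s — minimal
piece 4:p rests on {0:t, 2:r}
piece 5:r rests on {4:p}
piece 6:p rests on {5:r}
piece 7:r rests on {6:p}
piece 8:t rests on {6:p}
minimal pieces: {0:t, 1:r, 3:s}
ways to finish when only these pieces remain (= sum over removing one remaining piece with nothing left below it):
  1 left: {3}→1  {7}→1  {8}→1
  2 left: {3,7}→2  {3,8}→2  {7,8}→2
  3 left: {3,7,8}→6  {6,7,8}→2
  4 left: {3,6,7,8}→8  {5,6,7,8}→2
  5 left: {3,5,6,7,8}→10  {4,5,6,7,8}→2
  6 left: {0,4,5,6,7,8}→2  {2,4,5,6,7,8}→2  {3,4,5,6,7,8}→12
  7 left: {0,2,4,5,6,7,8}→4  {0,3,4,5,6,7,8}→14  {1,2,4,5,6,7,8}→2  {2,3,4,5,6,7,8}→14
  placing 0:t first → 16 extensions
  placing 1:r first → 32 extensions
  placing 3:s first → 6 extensions
total linear extensions = 54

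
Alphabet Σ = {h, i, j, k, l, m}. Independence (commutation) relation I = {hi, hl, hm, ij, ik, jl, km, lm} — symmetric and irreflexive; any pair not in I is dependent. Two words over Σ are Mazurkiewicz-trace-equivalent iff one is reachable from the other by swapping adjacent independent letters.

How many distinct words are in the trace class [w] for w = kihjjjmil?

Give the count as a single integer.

drop 0:k onto floor
drop 1:i onto floor
drop 2:h onto {0:k}
drop 3:j onto {2:h}
drop 4:j onto {3:j}
drop 5:j onto {4:j}
drop 6:m onto {1:i, 5:j}
drop 7:i onto {6:m}
drop 8:l onto {7:i}
ground layer = {0:k, 1:i}
drop-orders for the pieces not yet dropped (sum over which currently-grounded one goes next):
  1 to go: {8} 1
  2 to go: {7,8} 1
  3 to go: {6,7,8} 1
  4 to go: {1,6,7,8} 1  {5,6,7,8} 1
  5 to go: {1,5,6,7,8} 2  {4,5,6,7,8} 1
  6 to go: {1,4,5,6,7,8} 3  {3,4,5,6,7,8} 1
  7 to go: {1,3,4,5,6,7,8} 4  {2,3,4,5,6,7,8} 1
  if 0:k drops first: 5 orders
  if 1:i drops first: 1 orders
heap linearizations: 6

6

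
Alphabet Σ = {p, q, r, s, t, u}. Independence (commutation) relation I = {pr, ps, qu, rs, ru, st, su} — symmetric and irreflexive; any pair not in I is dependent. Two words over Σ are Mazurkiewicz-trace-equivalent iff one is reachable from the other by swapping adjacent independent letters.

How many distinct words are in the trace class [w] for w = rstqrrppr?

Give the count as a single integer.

drop 0:r onto floor
drop 1:s onto floor
drop 2:t onto {0:r}
drop 3:q onto {1:s, 2:t}
drop 4:r onto {3:q}
drop 5:r onto {4:r}
drop 6:p onto {3:q}
drop 7:p onto {6:p}
drop 8:r onto {5:r}
ground layer = {0:r, 1:s}
drop-orders for the pieces not yet dropped (sum over which currently-grounded one goes next):
  1 to go: {7} 1  {8} 1
  2 to go: {5,8} 1  {6,7} 1  {7,8} 2
  3 to go: {4,5,8} 1  {5,7,8} 3  {6,7,8} 3
  4 to go: {4,5,7,8} 4  {5,6,7,8} 6
  5 to go: {4,5,6,7,8} 10
  6 to go: {3,4,5,6,7,8} 10
  7 to go: {1,3,4,5,6,7,8} 10  {2,3,4,5,6,7,8} 10
  if 0:r drops first: 20 orders
  if 1:s drops first: 10 orders
heap linearizations: 30

30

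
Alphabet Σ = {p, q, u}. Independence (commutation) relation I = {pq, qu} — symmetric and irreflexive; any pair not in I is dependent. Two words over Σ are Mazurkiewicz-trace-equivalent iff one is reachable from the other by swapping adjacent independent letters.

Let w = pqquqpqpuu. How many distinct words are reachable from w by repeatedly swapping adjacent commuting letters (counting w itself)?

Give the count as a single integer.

210

drop 0:p onto floor
drop 1:q onto floor
drop 2:q onto {1:q}
drop 3:u onto {0:p}
drop 4:q onto {2:q}
drop 5:p onto {3:u}
drop 6:q onto {4:q}
drop 7:p onto {5:p}
drop 8:u onto {7:p}
drop 9:u onto {8:u}
ground layer = {0:p, 1:q}
drop-orders for the pieces not yet dropped (sum over which currently-grounded one goes next):
  1 to go: {6} 1  {9} 1
  2 to go: {4,6} 1  {6,9} 2  {8,9} 1
  3 to go: {2,4,6} 1  {4,6,9} 3  {6,8,9} 3  {7,8,9} 1
  4 to go: {1,2,4,6} 1  {2,4,6,9} 4  {4,6,8,9} 6  {5,7,8,9} 1  {6,7,8,9} 4
  5 to go: {1,2,4,6,9} 5  {2,4,6,8,9} 10  {3,5,7,8,9} 1  {4,6,7,8,9} 10  {5,6,7,8,9} 5
  6 to go: {0,3,5,7,8,9} 1  {1,2,4,6,8,9} 15  {2,4,6,7,8,9} 20  {3,5,6,7,8,9} 6  {4,5,6,7,8,9} 15
  7 to go: {0,3,5,6,7,8,9} 7  {1,2,4,6,7,8,9} 35  {2,4,5,6,7,8,9} 35  {3,4,5,6,7,8,9} 21
  8 to go: {0,3,4,5,6,7,8,9} 28  {1,2,4,5,6,7,8,9} 70  {2,3,4,5,6,7,8,9} 56
  if 0:p drops first: 126 orders
  if 1:q drops first: 84 orders
heap linearizations: 210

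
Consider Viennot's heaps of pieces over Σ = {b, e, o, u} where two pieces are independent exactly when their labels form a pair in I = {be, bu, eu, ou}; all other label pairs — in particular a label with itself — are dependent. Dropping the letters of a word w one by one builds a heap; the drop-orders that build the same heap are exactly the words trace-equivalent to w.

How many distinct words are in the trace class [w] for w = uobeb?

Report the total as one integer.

15

0(u) covers ∅
1(o) covers ∅
2(b) covers 1:o
3(e) covers 1:o
4(b) covers 2:b
floor of heap: 0:u, 1:o
completions by unplaced set U, small U first (add the entries for U minus each lowest piece of U):
  |U|=1: {0}:1  {3}:1  {4}:1
  |U|=2: {0,3}:2  {0,4}:2  {2,4}:1  {3,4}:2
  |U|=3: {0,2,4}:3  {0,3,4}:6  {2,3,4}:3
  start at 0(u): 3
  start at 1(o): 12
sum over floor = 15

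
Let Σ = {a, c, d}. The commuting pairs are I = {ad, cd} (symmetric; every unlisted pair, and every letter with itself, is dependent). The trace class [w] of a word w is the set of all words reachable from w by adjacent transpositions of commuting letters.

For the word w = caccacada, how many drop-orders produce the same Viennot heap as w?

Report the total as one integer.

#0=c has no predecessor
#1=a depends on [0:c]
#2=c depends on [1:a]
#3=c depends on [2:c]
#4=a depends on [3:c]
#5=c depends on [4:a]
#6=a depends on [5:c]
#7=d has no predecessor
#8=a depends on [6:a]
sources: [0:c, 7:d]
N(rest) = Σ N(rest − s) over sources s of rest; N(one piece) = 1:
  size 1 → [7]=1  [8]=1
  size 2 → [6,8]=1  [7,8]=2
  size 3 → [5,6,8]=1  [6,7,8]=3
  size 4 → [4,5,6,8]=1  [5,6,7,8]=4
  size 5 → [3,4,5,6,8]=1  [4,5,6,7,8]=5
  size 6 → [2,3,4,5,6,8]=1  [3,4,5,6,7,8]=6
  size 7 → [1,2,3,4,5,6,8]=1  [2,3,4,5,6,7,8]=7
  first=0(c) contributes 8
  first=7(d) contributes 1
|[w]| = 9

9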